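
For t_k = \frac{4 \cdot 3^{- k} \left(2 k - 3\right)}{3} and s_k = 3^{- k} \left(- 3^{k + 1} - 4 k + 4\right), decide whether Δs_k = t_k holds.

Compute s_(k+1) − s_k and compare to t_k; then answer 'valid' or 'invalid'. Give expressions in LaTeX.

s_(k+1) = -3 - 4*k/(3*3**k)
s_(k+1) − s_k = 4*(2*k - 3)/(3*3**k)
(s_(k+1) − s_k) − t_k = 0

valid (s_(k+1) − s_k reduces to t_k)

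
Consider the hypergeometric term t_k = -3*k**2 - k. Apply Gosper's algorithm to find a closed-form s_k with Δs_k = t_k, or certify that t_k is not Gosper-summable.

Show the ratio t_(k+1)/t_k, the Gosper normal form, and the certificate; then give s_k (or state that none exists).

Compute t_(k+1)/t_k: get (k + 3*(k + 1)**2 + 1)/(k*(3*k + 1)).
Gosper form: A/B · C(k+1)/C(k) with A=1, B=1, C=k**2 + k/3.
Solve (1)·f(k+1) − (1)·f(k) = k**2 + k/3.
Degrees (0,0,2) ⇒ d ≤ 3.
Coefficient equations give f(k) = k**2*(k - 1)/3.
Get s_k = R·t_k = k**2*(1 - k) with R(k) = B(k−1)f(k)/C(k) = k*(k - 1)/(3*k + 1).
s_(k+1) − s_k = k*(-3*k - 1) = t_k.

s_k = k**2*(1 - k)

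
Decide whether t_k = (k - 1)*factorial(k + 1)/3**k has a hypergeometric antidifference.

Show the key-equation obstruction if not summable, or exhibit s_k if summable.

Yes. s_k = 3**(1 - k)*factorial(k + 1).

Step 1: r(k) = k*(k + 2)/(3*(k - 1)).
Factor: A=k/3 + 2/3; B=1; C=k - 1.
Key eq: (k/3 + 2/3)·f(k+1) = (1)·f(k) + (k - 1).
deg f ≤ 0 (via 1,0,1).
Solving with deg f ≤ 0: f(k) = 3.
Certificate R = B(k−1)f/C = 3/(k - 1) gives s_k = 3**(1 - k)*factorial(k + 1).
Check: Δs_k = (k - 1)*factorial(k + 1)/3**k. ✓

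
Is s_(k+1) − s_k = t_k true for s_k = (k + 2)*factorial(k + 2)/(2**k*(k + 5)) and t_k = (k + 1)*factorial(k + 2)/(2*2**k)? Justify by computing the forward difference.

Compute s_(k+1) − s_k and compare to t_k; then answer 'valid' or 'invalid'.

s_(k+1) = (k + 3)*factorial(k + 3)/(2*2**k*(k + 6))
s_(k+1) − s_k = (k**3 + 9*k**2 + 23*k + 21)*factorial(k + 2)/(2*2**k*(k + 5)*(k + 6))
(s_(k+1) − s_k) − t_k = -3*(k**2 + 6*k + 3)*factorial(k + 2)/(2*2**k*(k + 5)*(k + 6))

Invalid: residual -3*(k**2 + 6*k + 3)*factorial(k + 2)/(2*2**k*(k + 5)*(k + 6)) ≠ 0.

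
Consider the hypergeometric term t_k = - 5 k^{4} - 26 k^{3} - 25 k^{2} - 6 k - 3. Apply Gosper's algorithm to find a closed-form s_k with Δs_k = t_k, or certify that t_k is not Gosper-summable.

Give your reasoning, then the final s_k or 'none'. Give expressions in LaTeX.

s_k = k \left(- k^{4} - 4 k^{3} + 3 k^{2} + 3 k - 4\right)

r(k) = (5*k**4 + 46*k**3 + 133*k**2 + 154*k + 65)/(5*k**4 + 26*k**3 + 25*k**2 + 6*k + 3) after simplifying.
Gosper form: A/B · C(k+1)/C(k) with A=1, B=1, C=k**4 + 26*k**3/5 + 5*k**2 + 6*k/5 + 3/5.
Set up (1)·f(k+1) − (1)·f(k) − (k**4 + 26*k**3/5 + 5*k**2 + 6*k/5 + 3/5) = 0.
deg f ≤ 5 (via 0,0,4).
Solve for f: f(k) = k*(k**4 + 4*k**3 - 3*k**2 - 3*k + 4)/5 (degree 5 ≤ 5).
So s_k = (B(k−1)f/C)·t_k = (k*(k**4 + 4*k**3 - 3*k**2 - 3*k + 4)/(5*k**4 + 26*k**3 + 25*k**2 + 6*k + 3))·t_k = k*(-k**4 - 4*k**3 + 3*k**2 + 3*k - 4).
s_(k+1) − s_k = -5*k**4 - 26*k**3 - 25*k**2 - 6*k - 3 = t_k.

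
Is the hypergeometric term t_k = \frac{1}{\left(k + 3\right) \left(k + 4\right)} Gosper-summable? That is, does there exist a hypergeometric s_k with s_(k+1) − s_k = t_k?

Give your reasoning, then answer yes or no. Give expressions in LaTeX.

Compute t_(k+1)/t_k: get (k + 3)/(k + 5).
Gosper form: A/B · C(k+1)/C(k) with A=k + 3, B=k + 5, C=1.
f must satisfy (k + 3)·f(k+1) − (k + 4)·f(k) = 1.
From deg A=1, deg B=1, deg C=0: d=1.
Coefficient equations give f(k) = k/3.
So s_k = (B(k−1)f/C)·t_k = (k*(k + 4)/3)·t_k = k/(3*(k + 3)).
Verify: 1/(k**2 + 7*k + 12) matches t_k.

Yes. s_k = \frac{k}{3 \left(k + 3\right)}.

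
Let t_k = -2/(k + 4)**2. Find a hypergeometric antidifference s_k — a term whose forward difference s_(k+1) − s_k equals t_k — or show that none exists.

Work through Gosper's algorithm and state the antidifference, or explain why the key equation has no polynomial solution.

The ratio is (k + 4)**2/(k + 5)**2.
Normal form (A,B,C) = (k**2 + 8*k + 16, k**2 + 10*k + 25, 1).
f must satisfy (k**2 + 8*k + 16)·f(k+1) − (k**2 + 8*k + 16)·f(k) = 1.
From deg A=2, deg B=2, deg C=0: d=0.
Put f(k) = c0: A·f(k+1) − B(k−1)·f(k) − C = -1; need -1 = 0 — inconsistent ⇒ no f, not summable.

not Gosper-summable; s_k does not exist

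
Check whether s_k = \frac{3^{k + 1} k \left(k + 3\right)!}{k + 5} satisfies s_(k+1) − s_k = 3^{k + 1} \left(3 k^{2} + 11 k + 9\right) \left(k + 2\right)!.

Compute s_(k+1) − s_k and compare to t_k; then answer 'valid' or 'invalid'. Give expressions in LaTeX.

s_(k+1) = 3**(k + 2)*(k + 1)*factorial(k + 4)/(k + 6)
s_(k+1) − s_k = 3**(k + 1)*(3*k**3 + 29*k**2 + 81*k + 60)*factorial(k + 3)/((k + 5)*(k + 6))
(s_(k+1) − s_k) − t_k = -6*3**k*(3*k**3 + 26*k**2 + 63*k + 45)*factorial(k + 2)/((k + 5)*(k + 6))

Invalid: residual - \frac{6 \cdot 3^{k} \left(3 k^{3} + 26 k^{2} + 63 k + 45\right) \left(k + 2\right)!}{\left(k + 5\right) \left(k + 6\right)} ≠ 0.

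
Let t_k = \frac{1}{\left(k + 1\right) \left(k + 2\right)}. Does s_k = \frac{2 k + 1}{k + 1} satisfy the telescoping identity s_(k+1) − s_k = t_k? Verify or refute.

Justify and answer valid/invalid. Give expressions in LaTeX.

Valid — Δs_k = t_k.

s_(k+1) = (2*k + 3)/(k + 2)
s_(k+1) − s_k = 1/(k**2 + 3*k + 2)
(s_(k+1) − s_k) − t_k = 0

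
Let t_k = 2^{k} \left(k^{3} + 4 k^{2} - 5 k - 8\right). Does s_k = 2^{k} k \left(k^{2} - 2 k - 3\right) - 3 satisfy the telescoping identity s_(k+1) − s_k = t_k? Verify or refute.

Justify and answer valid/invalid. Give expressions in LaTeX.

Valid — Δs_k = t_k.

s_(k+1) = -2*2**k*(k + 1)*(2*k - (k + 1)**2 + 5) - 3
s_(k+1) − s_k = 2**k*(k**3 + 4*k**2 - 5*k - 8)
(s_(k+1) − s_k) − t_k = 0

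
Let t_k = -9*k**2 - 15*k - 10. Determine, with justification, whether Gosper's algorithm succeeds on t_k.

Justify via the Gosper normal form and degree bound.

Ratio r(k) = (9*k**2 + 33*k + 34)/(9*k**2 + 15*k + 10).
Gosper form: A/B · C(k+1)/C(k) with A=1, B=1, C=k**2 + 5*k/3 + 10/9.
f must satisfy (1)·f(k+1) − (1)·f(k) = k**2 + 5*k/3 + 10/9.
d = 3 from the (0,0,2) case.
Coefficient equations give f(k) = k*(3*k**2 + 3*k + 4)/9.
Certificate R = B(k−1)f/C = k*(3*k**2 + 3*k + 4)/(9*k**2 + 15*k + 10) gives s_k = k*(-3*k**2 - 3*k - 4).
Δs = -9*k**2 - 15*k - 10, as required.

Yes. s_k = k*(-3*k**2 - 3*k - 4).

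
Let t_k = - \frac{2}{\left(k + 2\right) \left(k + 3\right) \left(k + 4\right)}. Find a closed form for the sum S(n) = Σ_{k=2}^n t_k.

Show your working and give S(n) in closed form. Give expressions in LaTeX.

S(n) = \frac{- n^{2} - 7 n + 8}{20 \left(n^{2} + 7 n + 12\right)}

Compute t_(k+1)/t_k: get (k + 2)/(k + 5).
Factor: A=k + 2; B=k + 5; C=1.
Solve (k + 2)·f(k+1) − (k + 4)·f(k) = 1.
deg f ≤ 2 (via 1,1,0).
Solve for f: f(k) = k*(k + 5)/12 (degree 2 ≤ 2).
R(k) = B(k−1)·f(k)/C(k) = k*(k + 4)*(k + 5)/12; s_k = R·t_k = k*(-k - 5)/(6*(k + 2)*(k + 3)).
s_(k+1) − s_k = -2/(k**3 + 9*k**2 + 26*k + 24) = t_k.
s_(n+1) = (-n**2 - 7*n - 6)/(6*(n**2 + 7*n + 12)) and s_(2) = -7/60, so S(n) = (-n**2 - 7*n + 8)/(20*(n**2 + 7*n + 12)).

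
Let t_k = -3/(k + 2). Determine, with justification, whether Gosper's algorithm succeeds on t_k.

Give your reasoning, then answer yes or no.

Compute t_(k+1)/t_k: get (k + 2)/(k + 3).
Factor: A=k + 2; B=k + 3; C=1.
f must satisfy (k + 2)·f(k+1) − (k + 2)·f(k) = 1.
From deg A=1, deg B=1, deg C=0: d=0.
Generic f = c0 gives residual -1; -1 = 0 cannot hold, so t_k is not Gosper-summable.

No — t_k has no hypergeometric antidifference.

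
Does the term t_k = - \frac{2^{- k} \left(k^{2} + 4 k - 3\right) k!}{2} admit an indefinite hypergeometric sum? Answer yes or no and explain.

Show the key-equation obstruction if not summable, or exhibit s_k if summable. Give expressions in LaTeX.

Ratio r(k) = (k + 1)*(4*k + (k + 1)**2 + 1)/(2*(k**2 + 4*k - 3)).
Factor: A=k/2 + 1/2; B=1; C=k**2 + 4*k - 3.
Solve (k/2 + 1/2)·f(k+1) − (1)·f(k) = k**2 + 4*k - 3.
From deg A=1, deg B=0, deg C=2: d=1.
A polynomial solution: f(k) = 2*(k + 4).
Certificate R = B(k−1)f/C = 2*(k + 4)/(k**2 + 4*k - 3) gives s_k = -(k + 4)*factorial(k)/2**k.
Verify: -(k**2 + 4*k - 3)*factorial(k)/(2*2**k) matches t_k.

Yes. s_k = - 2^{- k} \left(k + 4\right) k!.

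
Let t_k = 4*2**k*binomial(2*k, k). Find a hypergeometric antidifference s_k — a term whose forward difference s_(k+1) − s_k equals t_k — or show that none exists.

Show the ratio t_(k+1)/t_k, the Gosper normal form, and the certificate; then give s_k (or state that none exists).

no hypergeometric antidifference exists

The ratio is 4*(2*k + 1)/(k + 1).
Gosper form: A/B · C(k+1)/C(k) with A=8*k + 4, B=k + 1, C=1.
Solve (8*k + 4)·f(k+1) − (k)·f(k) = 1.
Degrees (1,1,0) ⇒ d ≤ -1.
d = -1 < 0 ⇒ no nonzero polynomial f; not summable.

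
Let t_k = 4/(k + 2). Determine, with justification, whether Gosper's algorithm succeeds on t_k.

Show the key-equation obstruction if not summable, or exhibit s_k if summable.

t_(k+1)/t_k = (k + 2)/(k + 3).
Normal form (A,B,C) = (k + 2, k + 3, 1).
Key eq: (k + 2)·f(k+1) = (k + 2)·f(k) + (1).
d = 0 from the (1,1,0) case.
Put f(k) = c0: A·f(k+1) − B(k−1)·f(k) − C = -1; need -1 = 0 — inconsistent ⇒ no f, not summable.

No — t_k has no hypergeometric antidifference.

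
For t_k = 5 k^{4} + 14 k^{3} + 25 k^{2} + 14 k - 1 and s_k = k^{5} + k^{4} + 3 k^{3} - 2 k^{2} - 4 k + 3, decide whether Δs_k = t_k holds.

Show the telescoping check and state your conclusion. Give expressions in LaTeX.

valid (s_(k+1) − s_k reduces to t_k)

s_(k+1) = k**5 + 6*k**4 + 17*k**3 + 23*k**2 + 10*k + 2
s_(k+1) − s_k = 5*k**4 + 14*k**3 + 25*k**2 + 14*k - 1
(s_(k+1) − s_k) − t_k = 0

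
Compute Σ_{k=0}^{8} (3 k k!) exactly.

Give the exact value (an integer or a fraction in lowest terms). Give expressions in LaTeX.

t_(k+1)/t_k = (k + 1)**2/k.
Take A(k)=k + 1, B(k)=1, C(k)=k.
Solve (k + 1)·f(k+1) − (1)·f(k) = k.
Bound: deg f ≤ 0.
Solving with deg f ≤ 0: f(k) = 1.
R(k) = B(k−1)·f(k)/C(k) = 1/k; s_k = R·t_k = 3*factorial(k).
s_(k+1) − s_k = 3*k*factorial(k) = t_k.
Sum = s_(9) − s_(0); s_(9) = 1088640, s_(0) = 3 ⇒ 1088637.

Σ = 1088637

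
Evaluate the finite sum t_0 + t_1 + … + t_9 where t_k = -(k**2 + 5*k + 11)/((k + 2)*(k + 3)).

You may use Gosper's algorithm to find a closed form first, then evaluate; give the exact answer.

t_(k+1)/t_k = (k + 2)*(5*k + (k + 1)**2 + 16)/((k + 4)*(k**2 + 5*k + 11)).
Factor: A=k + 2; B=k + 4; C=k**2 + 5*k + 11.
Set up (k + 2)·f(k+1) − (k + 3)·f(k) − (k**2 + 5*k + 11) = 0.
d = 2 from the (1,1,2) case.
Solving with deg f ≤ 2: f(k) = k*(2*k + 9)/2.
So s_k = (B(k−1)f/C)·t_k = (k*(k + 3)*(2*k + 9)/(2*(k**2 + 5*k + 11)))·t_k = k*(-2*k - 9)/(2*(k + 2)).
s_(k+1) − s_k = (-k**2 - 5*k - 11)/(k**2 + 5*k + 6) = t_k.
Σ_(k=0)^(9) t_k = s_(10) − s_(0) = -145/12 − (0) = -145/12.

Σ = -145/12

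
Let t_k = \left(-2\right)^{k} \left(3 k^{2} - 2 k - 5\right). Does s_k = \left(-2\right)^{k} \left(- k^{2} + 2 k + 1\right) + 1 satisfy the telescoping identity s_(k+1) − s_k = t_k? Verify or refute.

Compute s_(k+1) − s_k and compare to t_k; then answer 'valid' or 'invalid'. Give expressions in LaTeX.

valid; difference matches t_k

s_(k+1) = (-2)**(k + 1)*(2*k - (k + 1)**2 + 3) + 1
s_(k+1) − s_k = (-2)**k*(3*k**2 - 2*k - 5)
(s_(k+1) − s_k) − t_k = 0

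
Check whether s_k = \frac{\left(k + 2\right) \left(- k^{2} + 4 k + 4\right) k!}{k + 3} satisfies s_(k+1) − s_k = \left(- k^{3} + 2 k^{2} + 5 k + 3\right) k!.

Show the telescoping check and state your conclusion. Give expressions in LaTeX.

Invalid: residual \frac{\left(k^{4} + k^{3} - 12 k^{2} - 14 k - 5\right) k!}{\left(k + 3\right) \left(k + 4\right)} ≠ 0.

s_(k+1) = (k + 3)*(-k**2 + 2*k + 7)*factorial(k + 1)/(k + 4)
s_(k+1) − s_k = (-k**5 - 4*k**4 + 8*k**3 + 50*k**2 + 67*k + 31)*factorial(k)/((k + 3)*(k + 4))
(s_(k+1) − s_k) − t_k = (k**4 + k**3 - 12*k**2 - 14*k - 5)*factorial(k)/((k + 3)*(k + 4))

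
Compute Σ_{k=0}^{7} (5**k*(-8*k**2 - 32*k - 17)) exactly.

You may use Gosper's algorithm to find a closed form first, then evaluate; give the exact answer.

The ratio is 5*(8*k**2 + 48*k + 57)/(8*k**2 + 32*k + 17).
Take A(k)=5, B(k)=1, C(k)=k**2 + 4*k + 17/8.
Need (5)·f(k+1) − (1)·f(k) = k**2 + 4*k + 17/8.
Bound: deg f ≤ 2.
Coefficient equations give f(k) = (k + 2)*(2*k - 1)/8.
So s_k = (B(k−1)f/C)·t_k = ((k + 2)*(2*k - 1)/(8*k**2 + 32*k + 17))·t_k = 5**k*(-2*k**2 - 3*k + 2).
Δs = 5**k*(-8*k**2 - 32*k - 17), as required.
Sum = s_(8) − s_(0); s_(8) = -58593750, s_(0) = 2 ⇒ -58593752.

Σ = -58593752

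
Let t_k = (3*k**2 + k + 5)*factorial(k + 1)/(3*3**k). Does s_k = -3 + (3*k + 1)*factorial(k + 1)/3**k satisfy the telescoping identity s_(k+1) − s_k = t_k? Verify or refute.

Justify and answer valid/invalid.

valid (s_(k+1) − s_k reduces to t_k)

s_(k+1) = 3**(-k - 1)*(3*k + 4)*factorial(k + 2) - 3
s_(k+1) − s_k = (3*k**2 + k + 5)*factorial(k + 1)/(3*3**k)
(s_(k+1) − s_k) − t_k = 0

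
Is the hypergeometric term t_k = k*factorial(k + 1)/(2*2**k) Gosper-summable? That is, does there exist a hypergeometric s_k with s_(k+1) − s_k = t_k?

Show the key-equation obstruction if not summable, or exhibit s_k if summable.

Yes. s_k = factorial(k + 1)/2**k.

Ratio r(k) = (k + 1)*(k + 2)/(2*k).
So A=k/2 + 1 and B=1, with C=k.
Key eq: (k/2 + 1)·f(k+1) = (1)·f(k) + (k).
deg f ≤ 0 (via 1,0,1).
Match coefficients ⇒ f(k) = 2.
R(k) = B(k−1)·f(k)/C(k) = 2/k; s_k = R·t_k = factorial(k + 1)/2**k.
Verify: k*factorial(k + 1)/(2*2**k) matches t_k.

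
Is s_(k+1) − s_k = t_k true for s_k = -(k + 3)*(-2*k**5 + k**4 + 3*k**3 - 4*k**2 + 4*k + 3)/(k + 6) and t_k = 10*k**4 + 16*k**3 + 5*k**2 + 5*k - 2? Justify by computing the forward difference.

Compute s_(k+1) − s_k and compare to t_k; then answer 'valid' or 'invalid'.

Invalid: residual 3*(-8*k**5 - 77*k**4 - 104*k**3 - 31*k**2 - 32*k + 9)/(k**2 + 13*k + 42) ≠ 0.

s_(k+1) = (2*k**6 + 17*k**5 + 49*k**4 + 61*k**3 + 37*k**2 - k - 20)/(k + 7)
s_(k+1) − s_k = (10*k**6 + 122*k**5 + 402*k**4 + 430*k**3 + 180*k**2 + 88*k - 57)/(k**2 + 13*k + 42)
(s_(k+1) − s_k) − t_k = 3*(-8*k**5 - 77*k**4 - 104*k**3 - 31*k**2 - 32*k + 9)/(k**2 + 13*k + 42)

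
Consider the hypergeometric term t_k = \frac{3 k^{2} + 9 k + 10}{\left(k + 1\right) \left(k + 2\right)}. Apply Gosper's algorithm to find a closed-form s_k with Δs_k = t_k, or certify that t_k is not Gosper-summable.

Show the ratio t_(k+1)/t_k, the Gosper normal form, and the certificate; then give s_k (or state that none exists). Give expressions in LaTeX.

The ratio is (k + 1)*(9*k + 3*(k + 1)**2 + 19)/((k + 3)*(3*k**2 + 9*k + 10)).
So A=k + 1 and B=k + 3, with C=k**2 + 3*k + 10/3.
f must satisfy (k + 1)·f(k+1) − (k + 2)·f(k) = k**2 + 3*k + 10/3.
Bound: deg f ≤ 2.
Solve for f: f(k) = k*(3*k + 7)/3 (degree 2 ≤ 2).
Then R = B(k−1)f/C = k*(k + 2)*(3*k + 7)/(3*k**2 + 9*k + 10), so s_k = R(k)·t_k = k*(3*k + 7)/(k + 1).
Check: Δs_k = (3*k**2 + 9*k + 10)/(k**2 + 3*k + 2). ✓

s_k = \frac{k \left(3 k + 7\right)}{k + 1}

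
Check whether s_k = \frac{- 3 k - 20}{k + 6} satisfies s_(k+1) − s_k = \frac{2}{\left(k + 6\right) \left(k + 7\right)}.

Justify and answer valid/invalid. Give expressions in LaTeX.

s_(k+1) = (-3*k - 23)/(k + 7)
s_(k+1) − s_k = 2/(k**2 + 13*k + 42)
(s_(k+1) − s_k) − t_k = 0

Valid — Δs_k = t_k.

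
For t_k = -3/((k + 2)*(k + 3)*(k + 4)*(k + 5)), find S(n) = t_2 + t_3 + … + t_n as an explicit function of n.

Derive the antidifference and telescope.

S(n) = (-n**3 - 12*n**2 - 47*n + 60)/(120*(n**3 + 12*n**2 + 47*n + 60))

Step 1: r(k) = (k + 2)/(k + 6).
Take A(k)=k + 2, B(k)=k + 6, C(k)=1.
Solve (k + 2)·f(k+1) − (k + 5)·f(k) = 1.
Bound: deg f ≤ 3.
A polynomial solution: f(k) = k*(k**2 + 9*k + 26)/72.
So s_k = (B(k−1)f/C)·t_k = (k*(k + 5)*(k**2 + 9*k + 26)/72)·t_k = k*(-k**2 - 9*k - 26)/(24*(k + 2)*(k + 3)*(k + 4)).
s_(k+1) − s_k = -3/(k**4 + 14*k**3 + 71*k**2 + 154*k + 120) = t_k.
s_(n+1) = (-n**3 - 12*n**2 - 47*n - 36)/(24*(n**3 + 12*n**2 + 47*n + 60)) and s_(2) = -1/30, so S(n) = (-n**3 - 12*n**2 - 47*n + 60)/(120*(n**3 + 12*n**2 + 47*n + 60)).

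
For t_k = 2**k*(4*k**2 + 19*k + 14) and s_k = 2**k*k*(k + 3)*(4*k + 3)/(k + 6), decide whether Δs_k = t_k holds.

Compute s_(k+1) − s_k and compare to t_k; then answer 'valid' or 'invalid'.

Invalid: residual 2**k*(-12*k**3 - 117*k**2 - 375*k - 252)/(k**2 + 13*k + 42) ≠ 0.

s_(k+1) = 2**(k + 1)*(k + 1)*(k + 4)*(4*k + 7)/(k + 7)
s_(k+1) − s_k = 2**k*(4*k**4 + 59*k**3 + 312*k**2 + 605*k + 336)/(k**2 + 13*k + 42)
(s_(k+1) − s_k) − t_k = 2**k*(-12*k**3 - 117*k**2 - 375*k - 252)/(k**2 + 13*k + 42)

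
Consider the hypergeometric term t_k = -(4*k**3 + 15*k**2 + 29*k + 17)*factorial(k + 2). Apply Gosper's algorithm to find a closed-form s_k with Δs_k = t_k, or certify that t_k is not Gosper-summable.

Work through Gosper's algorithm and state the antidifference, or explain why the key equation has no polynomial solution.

s_k = -(4*k**2 - k + 4)*factorial(k + 2)

Step 1: r(k) = (4*k**4 + 39*k**3 + 152*k**2 + 278*k + 195)/(4*k**3 + 15*k**2 + 29*k + 17).
Gosper form: A/B · C(k+1)/C(k) with A=k + 3, B=1, C=k**3 + 15*k**2/4 + 29*k/4 + 17/4.
f must satisfy (k + 3)·f(k+1) − (1)·f(k) = k**3 + 15*k**2/4 + 29*k/4 + 17/4.
Bound: deg f ≤ 2.
Solving with deg f ≤ 2: f(k) = (4*k**2 - k + 4)/4.
Then R = B(k−1)f/C = (4*k**2 - k + 4)/(4*k**3 + 15*k**2 + 29*k + 17), so s_k = R(k)·t_k = -(4*k**2 - k + 4)*factorial(k + 2).
Δs = -(4*k**3 + 15*k**2 + 29*k + 17)*factorial(k + 2), as required.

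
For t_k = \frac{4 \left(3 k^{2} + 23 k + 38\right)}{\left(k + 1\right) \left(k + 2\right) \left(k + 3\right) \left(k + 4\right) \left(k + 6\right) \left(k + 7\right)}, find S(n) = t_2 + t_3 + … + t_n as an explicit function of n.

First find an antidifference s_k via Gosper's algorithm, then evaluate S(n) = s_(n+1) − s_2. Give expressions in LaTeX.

t_(k+1)/t_k = (k + 1)*(k + 6)*(23*k + 3*(k + 1)**2 + 61)/((k + 5)*(k + 8)*(3*k**2 + 23*k + 38)).
A = k + 1, B = k + 8, C = k**3 + 38*k**2/3 + 51*k + 190/3.
Key eq: (k + 1)·f(k+1) = (k + 7)·f(k) + (k**3 + 38*k**2/3 + 51*k + 190/3).
d = 6 from the (1,1,3) case.
Match coefficients ⇒ f(k) = k*(k + 2)*(k + 4)*(k + 5)*(k**2 + 10*k + 27)/54.
Get s_k = R·t_k = 2*k*(k**2 + 10*k + 27)/(9*(k**3 + 10*k**2 + 27*k + 18)) with R(k) = B(k−1)f(k)/C(k) = k*(k + 2)*(k + 4)*(k + 7)*(k**2 + 10*k + 27)/(18*(3*k**2 + 23*k + 38)).
Verify: 4*(3*k**2 + 23*k + 38)/(k**6 + 23*k**5 + 207*k**4 + 925*k**3 + 2144*k**2 + 2412*k + 1008) matches t_k.
Σ_(k=2)^n t_k = s_(n+1) − s_(2) = (2*(n**3 + 13*n**2 + 50*n + 38)/(9*(n**3 + 13*n**2 + 50*n + 56))) − (17/90), i.e. (n**3 + 13*n**2 + 50*n - 64)/(30*(n**3 + 13*n**2 + 50*n + 56)).

S(n) = \frac{n^{3} + 13 n^{2} + 50 n - 64}{30 \left(n^{3} + 13 n^{2} + 50 n + 56\right)}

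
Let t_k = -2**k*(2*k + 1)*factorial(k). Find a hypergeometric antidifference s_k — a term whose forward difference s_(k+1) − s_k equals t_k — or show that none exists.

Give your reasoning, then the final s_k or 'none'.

s_k = -2**k*factorial(k)

t_(k+1)/t_k = 2*(k + 1)*(2*k + 3)/(2*k + 1).
Gosper form: A/B · C(k+1)/C(k) with A=2*k + 2, B=1, C=k + 1/2.
f must satisfy (2*k + 2)·f(k+1) − (1)·f(k) = k + 1/2.
Bound: deg f ≤ 0.
Match coefficients ⇒ f(k) = 1/2.
So s_k = (B(k−1)f/C)·t_k = (1/(2*k + 1))·t_k = -2**k*factorial(k).
s_(k+1) − s_k = -2**k*(2*k + 1)*factorial(k) = t_k.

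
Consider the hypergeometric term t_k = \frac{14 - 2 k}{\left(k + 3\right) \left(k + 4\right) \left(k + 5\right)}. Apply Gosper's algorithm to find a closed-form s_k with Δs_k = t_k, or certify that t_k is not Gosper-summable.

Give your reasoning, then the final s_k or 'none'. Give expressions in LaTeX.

Compute t_(k+1)/t_k: get (k - 6)*(k + 3)/((k - 7)*(k + 6)).
Take A(k)=k + 3, B(k)=k + 6, C(k)=k - 7.
Need (k + 3)·f(k+1) − (k + 5)·f(k) = k - 7.
Bound: deg f ≤ 2.
Solving with deg f ≤ 2: f(k) = -k*(k + 13)/6.
Certificate R = B(k−1)f/C = -k*(k + 5)*(k + 13)/(6*(k - 7)) gives s_k = k*(k + 13)/(3*(k + 3)*(k + 4)).
Verify: 2*(7 - k)/(k**3 + 12*k**2 + 47*k + 60) matches t_k.

s_k = \frac{k \left(k + 13\right)}{3 \left(k + 3\right) \left(k + 4\right)}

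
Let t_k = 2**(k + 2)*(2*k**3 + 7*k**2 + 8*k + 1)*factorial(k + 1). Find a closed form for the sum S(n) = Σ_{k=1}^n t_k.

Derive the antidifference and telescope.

S(n) = 2**(n + 3)*n*(n + 2)*factorial(n + 2)

Compute t_(k+1)/t_k: get 2*(2*k**4 + 17*k**3 + 54*k**2 + 74*k + 36)/(2*k**3 + 7*k**2 + 8*k + 1).
Take A(k)=2*k + 4, B(k)=1, C(k)=k**3 + 7*k**2/2 + 4*k + 1/2.
Solve (2*k + 4)·f(k+1) − (1)·f(k) = k**3 + 7*k**2/2 + 4*k + 1/2.
d = 2 from the (1,0,3) case.
Solve for f: f(k) = (k - 1)*(k + 1)/2 (degree 2 ≤ 2).
Get s_k = R·t_k = 2**(k + 2)*(k - 1)*(k + 1)*factorial(k + 1) with R(k) = B(k−1)f(k)/C(k) = (k - 1)*(k + 1)/(2*k**3 + 7*k**2 + 8*k + 1).
Δs = 2**(k + 2)*(2*k**3 + 7*k**2 + 8*k + 1)*factorial(k + 1), as required.
s_(n+1) = 2**(n + 3)*n*(n + 2)*factorial(n + 2) and s_(1) = 0, so S(n) = 2**(n + 3)*n*(n + 2)*factorial(n + 2).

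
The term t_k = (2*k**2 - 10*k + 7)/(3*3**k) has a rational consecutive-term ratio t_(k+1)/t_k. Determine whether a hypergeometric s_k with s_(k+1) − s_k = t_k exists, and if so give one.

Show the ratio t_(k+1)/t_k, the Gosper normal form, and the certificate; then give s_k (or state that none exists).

s_k = (-k**2 + 4*k - 2)/3**k

Step 1: r(k) = (2*k**2 - 6*k - 1)/(3*(2*k**2 - 10*k + 7)).
Take A(k)=1/3, B(k)=1, C(k)=k**2 - 5*k + 7/2.
Solve (1/3)·f(k+1) − (1)·f(k) = k**2 - 5*k + 7/2.
From deg A=0, deg B=0, deg C=2: d=2.
Solve for f: f(k) = -3*(k**2 - 4*k + 2)/2 (degree 2 ≤ 2).
So s_k = (B(k−1)f/C)·t_k = (-3*(k**2 - 4*k + 2)/(2*k**2 - 10*k + 7))·t_k = (-k**2 + 4*k - 2)/3**k.
Δs = (2*k**2 - 10*k + 7)/(3*3**k), as required.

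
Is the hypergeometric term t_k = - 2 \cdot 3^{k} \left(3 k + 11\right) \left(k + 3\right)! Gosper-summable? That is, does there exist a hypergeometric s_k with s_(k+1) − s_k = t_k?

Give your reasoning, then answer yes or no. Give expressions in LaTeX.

Ratio r(k) = 3*(k + 4)*(3*k + 14)/(3*k + 11).
Normal form (A,B,C) = (3*k + 12, 1, k + 11/3).
Set up (3*k + 12)·f(k+1) − (1)·f(k) − (k + 11/3) = 0.
deg f ≤ 0 (via 1,0,1).
Match coefficients ⇒ f(k) = 1/3.
So s_k = (B(k−1)f/C)·t_k = (1/(3*k + 11))·t_k = -2*3**k*factorial(k + 3).
s_(k+1) − s_k = -2*3**k*(3*k + 11)*factorial(k + 3) = t_k.

Yes. s_k = - 2 \cdot 3^{k} \left(k + 3\right)!.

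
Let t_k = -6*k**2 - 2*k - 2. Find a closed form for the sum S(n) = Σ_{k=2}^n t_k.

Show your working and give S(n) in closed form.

S(n) = -2*n**3 - 4*n**2 - 4*n + 10

The ratio is (k + 3*(k + 1)**2 + 2)/(3*k**2 + k + 1).
Take A(k)=1, B(k)=1, C(k)=k**2 + k/3 + 1/3.
f must satisfy (1)·f(k+1) − (1)·f(k) = k**2 + k/3 + 1/3.
deg f ≤ 3 (via 0,0,2).
Solving with deg f ≤ 3: f(k) = k*(k**2 - k + 1)/3.
Then R = B(k−1)f/C = k*(k**2 - k + 1)/(3*k**2 + k + 1), so s_k = R(k)·t_k = 2*k*(-k**2 + k - 1).
Δs = -6*k**2 - 2*k - 2, as required.
Evaluate: s_(n+1) = -2*n**3 - 4*n**2 - 4*n - 2; subtract s_(2) = -12 ⇒ S(n) = -2*n**3 - 4*n**2 - 4*n + 10.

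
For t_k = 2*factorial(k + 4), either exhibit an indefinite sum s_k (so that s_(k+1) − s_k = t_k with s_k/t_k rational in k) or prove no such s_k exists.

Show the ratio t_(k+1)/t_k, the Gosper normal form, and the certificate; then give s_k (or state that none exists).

r(k) = k + 5 after simplifying.
Normal form (A,B,C) = (k + 5, 1, 1).
Key eq: (k + 5)·f(k+1) = (1)·f(k) + (1).
Bound: deg f ≤ -1.
deg f ≤ -1 is impossible — no certificate.

none (Gosper's algorithm certifies no s_k)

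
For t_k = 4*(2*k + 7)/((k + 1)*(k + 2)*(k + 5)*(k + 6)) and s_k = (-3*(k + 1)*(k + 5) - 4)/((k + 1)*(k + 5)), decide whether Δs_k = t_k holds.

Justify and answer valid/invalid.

valid; difference matches t_k

s_(k+1) = (-3*(k + 2)*(k + 6) - 4)/((k + 2)*(k + 6))
s_(k+1) − s_k = 4*(2*k + 7)/(k**4 + 14*k**3 + 65*k**2 + 112*k + 60)
(s_(k+1) − s_k) − t_k = 0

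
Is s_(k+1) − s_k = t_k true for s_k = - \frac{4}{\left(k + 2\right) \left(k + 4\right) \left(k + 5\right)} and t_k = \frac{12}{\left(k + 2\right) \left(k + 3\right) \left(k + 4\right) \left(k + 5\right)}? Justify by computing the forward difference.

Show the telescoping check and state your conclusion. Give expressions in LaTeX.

Invalid: residual - \frac{32}{k^{5} + 20 k^{4} + 155 k^{3} + 580 k^{2} + 1044 k + 720} ≠ 0.

s_(k+1) = -4/((k + 3)*(k + 5)*(k + 6))
s_(k+1) − s_k = 4*(3*k + 10)/(k**5 + 20*k**4 + 155*k**3 + 580*k**2 + 1044*k + 720)
(s_(k+1) − s_k) − t_k = -32/(k**5 + 20*k**4 + 155*k**3 + 580*k**2 + 1044*k + 720)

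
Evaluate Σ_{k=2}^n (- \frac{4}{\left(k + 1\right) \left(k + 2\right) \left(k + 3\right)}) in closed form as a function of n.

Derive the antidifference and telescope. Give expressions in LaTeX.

r(k) = (k + 1)/(k + 4) after simplifying.
Take A(k)=k + 1, B(k)=k + 4, C(k)=1.
Key eq: (k + 1)·f(k+1) = (k + 3)·f(k) + (1).
Bound: deg f ≤ 2.
Coefficient equations give f(k) = k*(k + 3)/4.
Then R = B(k−1)f/C = k*(k + 3)**2/4, so s_k = R(k)·t_k = k*(-k - 3)/((k + 1)*(k + 2)).
Δs = -4/(k**3 + 6*k**2 + 11*k + 6), as required.
Evaluate: s_(n+1) = (-n**2 - 5*n - 4)/(n**2 + 5*n + 6); subtract s_(2) = -5/6 ⇒ S(n) = (-n**2 - 5*n + 6)/(6*(n**2 + 5*n + 6)).

S(n) = \frac{- n^{2} - 5 n + 6}{6 \left(n^{2} + 5 n + 6\right)}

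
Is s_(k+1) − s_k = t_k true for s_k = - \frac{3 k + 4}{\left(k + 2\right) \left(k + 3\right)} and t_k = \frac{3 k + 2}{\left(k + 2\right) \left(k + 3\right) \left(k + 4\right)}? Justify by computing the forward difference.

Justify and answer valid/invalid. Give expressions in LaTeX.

s_(k+1) = (-3*k - 7)/((k + 3)*(k + 4))
s_(k+1) − s_k = (3*k + 2)/(k**3 + 9*k**2 + 26*k + 24)
(s_(k+1) − s_k) − t_k = 0

Valid: the claim telescopes to t_k.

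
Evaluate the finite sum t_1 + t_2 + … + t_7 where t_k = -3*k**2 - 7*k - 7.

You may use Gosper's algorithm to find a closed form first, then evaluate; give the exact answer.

Compute t_(k+1)/t_k: get (3*k**2 + 13*k + 17)/(3*k**2 + 7*k + 7).
A = 1, B = 1, C = k**2 + 7*k/3 + 7/3.
Set up (1)·f(k+1) − (1)·f(k) − (k**2 + 7*k/3 + 7/3) = 0.
d = 3 from the (0,0,2) case.
A polynomial solution: f(k) = k*(k**2 + 2*k + 4)/3.
Certificate R = B(k−1)f/C = k*(k**2 + 2*k + 4)/(3*k**2 + 7*k + 7) gives s_k = k*(-k**2 - 2*k - 4).
s_(k+1) − s_k = -3*k**2 - 7*k - 7 = t_k.
Evaluate s at k=8 and k=1: -672 and -7; difference -665.

Σ = -665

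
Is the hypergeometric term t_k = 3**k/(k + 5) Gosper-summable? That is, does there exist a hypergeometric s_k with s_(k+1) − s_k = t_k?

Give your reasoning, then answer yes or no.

Ratio r(k) = 3*(k + 5)/(k + 6).
Take A(k)=3*k + 15, B(k)=k + 6, C(k)=1.
Need (3*k + 15)·f(k+1) − (k + 5)·f(k) = 1.
d = -1 from the (1,1,0) case.
Bound -1 < 0, so the key equation has no polynomial solution.

No. Not Gosper-summable.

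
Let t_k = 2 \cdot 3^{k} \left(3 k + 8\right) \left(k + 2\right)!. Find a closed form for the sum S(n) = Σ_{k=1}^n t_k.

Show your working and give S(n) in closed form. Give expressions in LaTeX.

Step 1: r(k) = 3*(k + 3)*(3*k + 11)/(3*k + 8).
Take A(k)=3*k + 9, B(k)=1, C(k)=k + 8/3.
Set up (3*k + 9)·f(k+1) − (1)·f(k) − (k + 8/3) = 0.
deg f ≤ 0 (via 1,0,1).
A polynomial solution: f(k) = 1/3.
Then R = B(k−1)f/C = 1/(3*k + 8), so s_k = R(k)·t_k = 2*3**k*factorial(k + 2).
Δs = 2*3**k*(3*k + 8)*factorial(k + 2), as required.
Evaluate: s_(n+1) = 6*3**n*factorial(n + 3); subtract s_(1) = 36 ⇒ S(n) = 6*3**n*factorial(n + 3) - 36.

S(n) = 6 \cdot 3^{n} \left(n + 3\right)! - 36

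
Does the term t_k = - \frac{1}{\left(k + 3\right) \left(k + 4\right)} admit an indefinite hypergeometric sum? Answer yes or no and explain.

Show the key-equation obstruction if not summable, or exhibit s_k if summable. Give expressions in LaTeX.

Step 1: r(k) = (k + 3)/(k + 5).
Gosper form: A/B · C(k+1)/C(k) with A=k + 3, B=k + 5, C=1.
Need (k + 3)·f(k+1) − (k + 4)·f(k) = 1.
From deg A=1, deg B=1, deg C=0: d=1.
Coefficient equations give f(k) = k/3.
Then R = B(k−1)f/C = k*(k + 4)/3, so s_k = R(k)·t_k = -k/(3*k + 9).
Check: Δs_k = -1/(k**2 + 7*k + 12). ✓

Yes. s_k = - \frac{k}{3 k + 9}.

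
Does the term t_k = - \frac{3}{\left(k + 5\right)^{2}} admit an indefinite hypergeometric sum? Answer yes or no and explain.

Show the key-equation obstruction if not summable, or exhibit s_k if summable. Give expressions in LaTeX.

r(k) = (k + 5)**2/(k + 6)**2 after simplifying.
Normal form (A,B,C) = (k**2 + 10*k + 25, k**2 + 12*k + 36, 1).
f must satisfy (k**2 + 10*k + 25)·f(k+1) − (k**2 + 10*k + 25)·f(k) = 1.
deg f ≤ 0 (via 2,2,0).
Write f(k) = c0. Then LHS − RHS = -1, requiring -1 = 0: contradictory. No certificate.

No; the coefficient equations for f are inconsistent.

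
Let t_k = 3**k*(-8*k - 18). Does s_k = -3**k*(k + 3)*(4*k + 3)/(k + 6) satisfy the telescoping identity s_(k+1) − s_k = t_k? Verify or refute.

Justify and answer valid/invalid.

Invalid: residual 3**(k + 1)*(8*k**2 + 62*k + 105)/(k**2 + 13*k + 42) ≠ 0.

s_(k+1) = -3**(k + 1)*(k + 4)*(4*k + 7)/(k + 7)
s_(k+1) − s_k = 3**k*(-8*k**3 - 98*k**2 - 384*k - 441)/(k**2 + 13*k + 42)
(s_(k+1) − s_k) − t_k = 3**(k + 1)*(8*k**2 + 62*k + 105)/(k**2 + 13*k + 42)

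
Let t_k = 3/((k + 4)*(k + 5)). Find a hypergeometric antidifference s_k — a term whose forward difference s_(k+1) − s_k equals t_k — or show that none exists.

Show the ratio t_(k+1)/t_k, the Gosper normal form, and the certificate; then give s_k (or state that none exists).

s_k = 3*k/(4*(k + 4))

t_(k+1)/t_k = (k + 4)/(k + 6).
Normal form (A,B,C) = (k + 4, k + 6, 1).
Set up (k + 4)·f(k+1) − (k + 5)·f(k) − (1) = 0.
d = 1 from the (1,1,0) case.
A polynomial solution: f(k) = k/4.
So s_k = (B(k−1)f/C)·t_k = (k*(k + 5)/4)·t_k = 3*k/(4*(k + 4)).
s_(k+1) − s_k = 3/(k**2 + 9*k + 20) = t_k.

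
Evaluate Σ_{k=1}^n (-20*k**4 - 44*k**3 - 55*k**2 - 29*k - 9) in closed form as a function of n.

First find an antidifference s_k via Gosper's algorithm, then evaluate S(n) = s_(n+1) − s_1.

r(k) = (20*k**4 + 124*k**3 + 307*k**2 + 351*k + 157)/(20*k**4 + 44*k**3 + 55*k**2 + 29*k + 9) after simplifying.
Gosper form: A/B · C(k+1)/C(k) with A=1, B=1, C=k**4 + 11*k**3/5 + 11*k**2/4 + 29*k/20 + 9/20.
f must satisfy (1)·f(k+1) − (1)·f(k) = k**4 + 11*k**3/5 + 11*k**2/4 + 29*k/20 + 9/20.
Degrees (0,0,4) ⇒ d ≤ 5.
Match coefficients ⇒ f(k) = k*(4*k**4 + k**3 + 3*k**2 - 2*k + 3)/20.
Get s_k = R·t_k = k*(-4*k**4 - k**3 - 3*k**2 + 2*k - 3) with R(k) = B(k−1)f(k)/C(k) = k*(4*k**4 + k**3 + 3*k**2 - 2*k + 3)/(20*k**4 + 44*k**3 + 55*k**2 + 29*k + 9).
Δs = -20*k**4 - 44*k**3 - 55*k**2 - 29*k - 9, as required.
s_(n+1) = -4*n**5 - 21*n**4 - 47*n**3 - 53*n**2 - 32*n - 9 and s_(1) = -9, so S(n) = n*(-4*n**4 - 21*n**3 - 47*n**2 - 53*n - 32).

S(n) = n*(-4*n**4 - 21*n**3 - 47*n**2 - 53*n - 32)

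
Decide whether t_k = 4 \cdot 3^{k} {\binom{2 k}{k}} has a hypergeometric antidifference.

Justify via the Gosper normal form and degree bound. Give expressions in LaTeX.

r(k) = 6*(2*k + 1)/(k + 1) after simplifying.
Take A(k)=12*k + 6, B(k)=k + 1, C(k)=1.
f must satisfy (12*k + 6)·f(k+1) − (k)·f(k) = 1.
From deg A=1, deg B=1, deg C=0: d=-1.
deg f ≤ -1 is impossible — no certificate.

No — negative degree bound, so no certificate f.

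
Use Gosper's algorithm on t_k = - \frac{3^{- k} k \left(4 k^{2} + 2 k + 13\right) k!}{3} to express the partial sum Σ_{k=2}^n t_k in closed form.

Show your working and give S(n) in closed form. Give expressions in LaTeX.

r(k) = (k + 1)**2*(2*k + 4*(k + 1)**2 + 15)/(3*k*(4*k**2 + 2*k + 13)) after simplifying.
So A=k/3 + 1/3 and B=1, with C=k**3 + k**2/2 + 13*k/4.
Need (k/3 + 1/3)·f(k+1) − (1)·f(k) = k**3 + k**2/2 + 13*k/4.
deg f ≤ 2 (via 1,0,3).
Solve for f: f(k) = 3*(4*k**2 + 2*k + 3)/4 (degree 2 ≤ 2).
R(k) = B(k−1)·f(k)/C(k) = 3*(4*k**2 + 2*k + 3)/(k*(4*k**2 + 2*k + 13)); s_k = R·t_k = -(4*k**2 + 2*k + 3)*factorial(k)/3**k.
Check: Δs_k = -k*(4*k**2 + 2*k + 13)*factorial(k)/(3*3**k). ✓
Evaluate: s_(n+1) = -3**(-n - 1)*(4*n**2 + 10*n + 9)*factorial(n + 1); subtract s_(2) = -46/9 ⇒ S(n) = 3**(-n - 2)*(46*3**n - 12*n**3*factorial(n) - 42*n**2*factorial(n) - 57*n*factorial(n) - 27*factorial(n)).

S(n) = 3^{- n - 2} \left(46 \cdot 3^{n} - 12 n^{3} n! - 42 n^{2} n! - 57 n n! - 27 n!\right)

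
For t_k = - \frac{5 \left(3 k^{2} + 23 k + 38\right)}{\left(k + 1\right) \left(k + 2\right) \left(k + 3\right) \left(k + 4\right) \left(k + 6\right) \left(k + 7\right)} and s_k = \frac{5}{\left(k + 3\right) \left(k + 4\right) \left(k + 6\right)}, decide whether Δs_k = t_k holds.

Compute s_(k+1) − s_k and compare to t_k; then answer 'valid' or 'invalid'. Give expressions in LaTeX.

s_(k+1) = 5/((k + 4)*(k + 5)*(k + 7))
s_(k+1) − s_k = 5*(-3*k - 17)/(k**5 + 25*k**4 + 245*k**3 + 1175*k**2 + 2754*k + 2520)
(s_(k+1) − s_k) − t_k = 60*(k**2 + 8*k + 13)/(k**7 + 28*k**6 + 322*k**5 + 1960*k**4 + 6769*k**3 + 13132*k**2 + 13068*k + 5040)

Invalid: residual \frac{60 \left(k^{2} + 8 k + 13\right)}{k^{7} + 28 k^{6} + 322 k^{5} + 1960 k^{4} + 6769 k^{3} + 13132 k^{2} + 13068 k + 5040} ≠ 0.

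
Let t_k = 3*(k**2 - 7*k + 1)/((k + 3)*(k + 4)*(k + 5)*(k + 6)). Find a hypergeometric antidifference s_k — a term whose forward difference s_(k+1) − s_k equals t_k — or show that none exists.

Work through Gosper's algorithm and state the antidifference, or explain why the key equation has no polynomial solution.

Step 1: r(k) = (k**3 - 2*k**2 - 20*k - 15)/(k**3 - 48*k + 7).
Take A(k)=k + 3, B(k)=k + 7, C(k)=k**2 - 7*k + 1.
Need (k + 3)·f(k+1) − (k + 6)·f(k) = k**2 - 7*k + 1.
From deg A=1, deg B=1, deg C=2: d=3.
Solve for f: f(k) = k*(k**2 - 33*k + 47)/45 (degree 3 ≤ 3).
Certificate R = B(k−1)f/C = k*(k + 6)*(k**2 - 33*k + 47)/(45*(k**2 - 7*k + 1)) gives s_k = k*(k**2 - 33*k + 47)/(15*(k + 3)*(k + 4)*(k + 5)).
s_(k+1) − s_k = 3*(k**2 - 7*k + 1)/(k**4 + 18*k**3 + 119*k**2 + 342*k + 360) = t_k.

s_k = k*(k**2 - 33*k + 47)/(15*(k + 3)*(k + 4)*(k + 5))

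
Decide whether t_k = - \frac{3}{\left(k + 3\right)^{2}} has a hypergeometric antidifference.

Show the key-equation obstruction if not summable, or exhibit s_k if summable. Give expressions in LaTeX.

No — the linear system for f has no solution.

The ratio is (k + 3)**2/(k + 4)**2.
Factor: A=k**2 + 6*k + 9; B=k**2 + 8*k + 16; C=1.
Need (k**2 + 6*k + 9)·f(k+1) − (k**2 + 6*k + 9)·f(k) = 1.
d = 0 from the (2,2,0) case.
Put f(k) = c0: A·f(k+1) − B(k−1)·f(k) − C = -1; need -1 = 0 — inconsistent ⇒ no f, not summable.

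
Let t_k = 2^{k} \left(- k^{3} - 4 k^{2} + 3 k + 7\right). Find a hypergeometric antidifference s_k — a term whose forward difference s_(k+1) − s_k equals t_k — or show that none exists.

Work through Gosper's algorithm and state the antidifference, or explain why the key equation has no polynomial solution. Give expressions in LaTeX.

t_(k+1)/t_k = 2*(k**3 + 7*k**2 + 8*k - 5)/(k**3 + 4*k**2 - 3*k - 7).
Take A(k)=2, B(k)=1, C(k)=k**3 + 4*k**2 - 3*k - 7.
Need (2)·f(k+1) − (1)·f(k) = k**3 + 4*k**2 - 3*k - 7.
Bound: deg f ≤ 3.
Solving with deg f ≤ 3: f(k) = k**3 - 2*k**2 - k - 3.
Certificate R = B(k−1)f/C = (k**3 - 2*k**2 - k - 3)/(k**3 + 4*k**2 - 3*k - 7) gives s_k = 2**k*(-k**3 + 2*k**2 + k + 3).
Verify: 2**k*(-k**3 - 4*k**2 + 3*k + 7) matches t_k.

s_k = 2^{k} \left(- k^{3} + 2 k^{2} + k + 3\right)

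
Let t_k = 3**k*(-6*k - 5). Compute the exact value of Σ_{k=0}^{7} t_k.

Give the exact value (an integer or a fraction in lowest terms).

Σ = -144344

r(k) = 3*(6*k + 11)/(6*k + 5) after simplifying.
So A=3 and B=1, with C=k + 5/6.
Key eq: (3)·f(k+1) = (1)·f(k) + (k + 5/6).
Degrees (0,0,1) ⇒ d ≤ 1.
A polynomial solution: f(k) = (3*k - 2)/6.
Get s_k = R·t_k = 3**k*(2 - 3*k) with R(k) = B(k−1)f(k)/C(k) = (3*k - 2)/(6*k + 5).
Verify: 3**k*(-6*k - 5) matches t_k.
Evaluate s at k=8 and k=0: -144342 and 2; difference -144344.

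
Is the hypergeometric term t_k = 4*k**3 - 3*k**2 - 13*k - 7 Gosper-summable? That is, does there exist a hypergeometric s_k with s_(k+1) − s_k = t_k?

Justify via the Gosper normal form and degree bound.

Yes. s_k = k*(k**3 - 3*k**2 - 4*k - 1).

r(k) = (4*k**3 + 9*k**2 - 7*k - 19)/(4*k**3 - 3*k**2 - 13*k - 7) after simplifying.
Normal form (A,B,C) = (1, 1, k**3 - 3*k**2/4 - 13*k/4 - 7/4).
Solve (1)·f(k+1) − (1)·f(k) = k**3 - 3*k**2/4 - 13*k/4 - 7/4.
deg f ≤ 4 (via 0,0,3).
Solve for f: f(k) = k*(k**3 - 3*k**2 - 4*k - 1)/4 (degree 4 ≤ 4).
So s_k = (B(k−1)f/C)·t_k = (k*(k**3 - 3*k**2 - 4*k - 1)/(4*k**3 - 3*k**2 - 13*k - 7))·t_k = k*(k**3 - 3*k**2 - 4*k - 1).
Check: Δs_k = 4*k**3 - 3*k**2 - 13*k - 7. ✓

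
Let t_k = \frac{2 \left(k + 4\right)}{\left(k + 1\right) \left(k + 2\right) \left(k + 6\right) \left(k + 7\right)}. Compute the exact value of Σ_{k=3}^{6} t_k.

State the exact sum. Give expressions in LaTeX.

Σ = 17/936

t_(k+1)/t_k = (k + 1)*(k + 5)*(k + 6)/((k + 3)*(k + 4)*(k + 8)).
So A=k + 1 and B=k + 8, with C=k**4 + 16*k**3 + 95*k**2 + 248*k + 240.
f must satisfy (k + 1)·f(k+1) − (k + 7)·f(k) = k**4 + 16*k**3 + 95*k**2 + 248*k + 240.
d = 6 from the (1,1,4) case.
A polynomial solution: f(k) = k*(k + 2)*(k + 3)*(k + 4)*(k + 5)*(k + 7)/12.
Certificate R = B(k−1)f/C = k*(k + 2)*(k + 7)**2/(12*(k + 4)) gives s_k = k*(k + 7)/(6*(k**2 + 7*k + 6)).
Verify: 2*(k + 4)/(k**4 + 16*k**3 + 83*k**2 + 152*k + 84) matches t_k.
Evaluate s at k=7 and k=3: 49/312 and 5/36; difference 17/936.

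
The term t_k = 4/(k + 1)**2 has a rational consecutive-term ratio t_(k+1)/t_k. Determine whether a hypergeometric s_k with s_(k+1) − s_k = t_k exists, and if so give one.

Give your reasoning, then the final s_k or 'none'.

not Gosper-summable; s_k does not exist

Ratio r(k) = (k + 1)**2/(k + 2)**2.
Take A(k)=k**2 + 2*k + 1, B(k)=k**2 + 4*k + 4, C(k)=1.
Solve (k**2 + 2*k + 1)·f(k+1) − (k**2 + 2*k + 1)·f(k) = 1.
d = 0 from the (2,2,0) case.
Generic f = c0 gives residual -1; -1 = 0 cannot hold, so t_k is not Gosper-summable.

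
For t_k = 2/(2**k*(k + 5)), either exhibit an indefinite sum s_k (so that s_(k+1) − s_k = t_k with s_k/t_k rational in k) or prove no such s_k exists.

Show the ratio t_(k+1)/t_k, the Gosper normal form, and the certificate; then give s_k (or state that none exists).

none (Gosper's algorithm certifies no s_k)

Ratio r(k) = (k + 5)/(2*(k + 6)).
A = k/2 + 5/2, B = k + 6, C = 1.
Key eq: (k/2 + 5/2)·f(k+1) = (k + 5)·f(k) + (1).
d = -1 from the (1,1,0) case.
d = -1 < 0 ⇒ no nonzero polynomial f; not summable.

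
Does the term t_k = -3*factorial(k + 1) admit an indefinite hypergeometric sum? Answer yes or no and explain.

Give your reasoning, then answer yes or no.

Ratio r(k) = k + 2.
Factor: A=k + 2; B=1; C=1.
Set up (k + 2)·f(k+1) − (1)·f(k) − (1) = 0.
deg f ≤ -1 (via 1,0,0).
d = -1 < 0 ⇒ no nonzero polynomial f; not summable.

No. Not Gosper-summable.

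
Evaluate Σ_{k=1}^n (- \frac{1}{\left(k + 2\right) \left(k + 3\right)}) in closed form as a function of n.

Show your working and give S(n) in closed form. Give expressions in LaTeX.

S(n) = - \frac{n}{3 n + 9}

The ratio is (k + 2)/(k + 4).
Factor: A=k + 2; B=k + 4; C=1.
Solve (k + 2)·f(k+1) − (k + 3)·f(k) = 1.
d = 1 from the (1,1,0) case.
A polynomial solution: f(k) = k/2.
So s_k = (B(k−1)f/C)·t_k = (k*(k + 3)/2)·t_k = -k/(2*k + 4).
Δs = -1/(k**2 + 5*k + 6), as required.
Σ_(k=1)^n t_k = s_(n+1) − s_(1) = ((-n - 1)/(2*(n + 3))) − (-1/6), i.e. -n/(3*n + 9).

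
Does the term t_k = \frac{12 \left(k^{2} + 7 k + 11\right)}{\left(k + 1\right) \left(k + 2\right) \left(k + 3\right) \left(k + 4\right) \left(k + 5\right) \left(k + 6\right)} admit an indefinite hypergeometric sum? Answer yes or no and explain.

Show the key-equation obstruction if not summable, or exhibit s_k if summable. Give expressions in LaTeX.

r(k) = (k + 1)*(7*k + (k + 1)**2 + 18)/((k + 7)*(k**2 + 7*k + 11)) after simplifying.
Gosper form: A/B · C(k+1)/C(k) with A=k + 1, B=k + 7, C=k**2 + 7*k + 11.
Need (k + 1)·f(k+1) − (k + 6)·f(k) = k**2 + 7*k + 11.
deg f ≤ 5 (via 1,1,2).
Solve for f: f(k) = k*(k + 2)*(k + 4)*(k**2 + 9*k + 23)/45 (degree 5 ≤ 5).
Get s_k = R·t_k = 4*k*(k**2 + 9*k + 23)/(15*(k**3 + 9*k**2 + 23*k + 15)) with R(k) = B(k−1)f(k)/C(k) = k*(k + 2)*(k + 4)*(k + 6)*(k**2 + 9*k + 23)/(45*(k**2 + 7*k + 11)).
Δs = 12*(k**2 + 7*k + 11)/(k**6 + 21*k**5 + 175*k**4 + 735*k**3 + 1624*k**2 + 1764*k + 720), as required.

Yes. s_k = \frac{4 k \left(k^{2} + 9 k + 23\right)}{15 \left(k^{3} + 9 k^{2} + 23 k + 15\right)}.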